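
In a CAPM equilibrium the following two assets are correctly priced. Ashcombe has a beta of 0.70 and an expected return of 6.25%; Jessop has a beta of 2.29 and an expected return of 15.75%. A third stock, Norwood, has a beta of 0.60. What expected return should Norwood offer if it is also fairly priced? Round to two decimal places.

MRP (SML slope) = (15.75% − 6.25%) / (2.29 − 0.70) = 9.50% / 1.59 = 5.9748%
R_f (intercept) = 6.25% − 0.70 × 5.9748% = 2.0676%
E(R_Norwood) = R_f + β × MRP = 2.0676% + 0.60 × 5.9748% = 5.65%

5.65%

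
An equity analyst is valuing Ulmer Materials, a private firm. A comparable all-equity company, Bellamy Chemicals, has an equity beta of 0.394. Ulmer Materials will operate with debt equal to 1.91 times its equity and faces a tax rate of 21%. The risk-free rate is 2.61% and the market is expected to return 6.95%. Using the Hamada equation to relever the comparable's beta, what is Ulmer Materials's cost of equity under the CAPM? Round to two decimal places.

6.90%

β_L = β_U × [1 + (1 − t)(D/E)] = 0.394 × [1 + (1 − 0.21) × 1.91]
    = 0.394 × [1 + 0.79 × 1.91] = 0.394 × 2.5089 = 0.9885
MRP = 6.95% − 2.61% = 4.34%
E(R) = R_f + β_L × MRP = 2.61% + 0.9885 × 4.34% = 6.90%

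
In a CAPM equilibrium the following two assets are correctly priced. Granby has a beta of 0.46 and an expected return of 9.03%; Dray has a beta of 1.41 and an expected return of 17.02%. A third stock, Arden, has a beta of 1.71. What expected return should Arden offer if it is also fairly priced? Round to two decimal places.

MRP (SML slope) = (17.02% − 9.03%) / (1.41 − 0.46) = 7.99% / 0.95 = 8.4105%
R_f (intercept) = 9.03% − 0.46 × 8.4105% = 5.1612%
E(R_Arden) = R_f + β × MRP = 5.1612% + 1.71 × 8.4105% = 19.54%

19.54%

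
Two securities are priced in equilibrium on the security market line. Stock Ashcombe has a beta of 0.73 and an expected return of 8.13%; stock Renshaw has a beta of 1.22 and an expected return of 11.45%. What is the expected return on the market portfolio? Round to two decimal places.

Both satisfy E(R) = R_f + β·MRP, so the slope of the SML is
MRP = (11.45% − 8.13%) / (1.22 − 0.73) = 3.32% / 0.49 = 6.7755%
R_f = E(R_Ashcombe) − β_Ashcombe·MRP = 8.13% − 0.73 × 6.7755% = 3.1839%
E(R_m) = R_f + MRP = 3.1839% + 6.7755% = 9.96%

9.96%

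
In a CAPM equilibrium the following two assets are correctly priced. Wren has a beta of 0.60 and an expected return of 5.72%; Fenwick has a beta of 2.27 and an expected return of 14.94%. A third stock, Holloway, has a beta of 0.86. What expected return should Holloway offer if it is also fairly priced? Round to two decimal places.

MRP (SML slope) = (14.94% − 5.72%) / (2.27 − 0.60) = 9.22% / 1.67 = 5.5210%
R_f (intercept) = 5.72% − 0.60 × 5.5210% = 2.4074%
E(R_Holloway) = R_f + β × MRP = 2.4074% + 0.86 × 5.5210% = 7.16%

7.16%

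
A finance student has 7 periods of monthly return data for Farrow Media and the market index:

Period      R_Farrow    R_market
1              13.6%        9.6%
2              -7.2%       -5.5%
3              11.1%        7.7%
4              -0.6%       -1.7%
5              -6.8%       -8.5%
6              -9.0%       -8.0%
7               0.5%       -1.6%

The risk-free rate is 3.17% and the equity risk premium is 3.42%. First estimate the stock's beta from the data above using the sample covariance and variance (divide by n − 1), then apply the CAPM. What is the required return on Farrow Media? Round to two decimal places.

7.39%

Mean R_i = (13.6 − 7.2 + 11.1 − 0.6 − 6.8 − 9.0 + 0.5) / 7 = 0.2286%
Mean R_m = (9.6 − 5.5 + 7.7 − 1.7 − 8.5 − 8.0 − 1.6) / 7 = -1.1429%
Σ(R_i − R̄_i)(R_m − R̄_m) = 387.4786  ⇒  Cov = 387.4786 / 6 = 64.5798
Σ(R_m − R̄_m)² = 314.2571  ⇒  Var(R_m) = 314.2571 / 6 = 52.3762
β = Cov / Var(R_m) = 64.5798 / 52.3762 = 1.2330
E(R) = R_f + β × MRP = 3.17% + 1.2330 × 3.42% = 7.39%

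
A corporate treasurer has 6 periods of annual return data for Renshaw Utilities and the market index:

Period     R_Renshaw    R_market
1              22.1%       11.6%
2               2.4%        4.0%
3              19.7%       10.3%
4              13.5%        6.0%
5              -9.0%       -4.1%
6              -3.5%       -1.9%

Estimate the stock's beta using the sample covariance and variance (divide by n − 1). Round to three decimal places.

Mean R_i = (22.1 + 2.4 + 19.7 + 13.5 − 9.0 − 3.5) / 6 = 7.5333%
Mean R_m = (11.6 + 4.0 + 10.3 + 6.0 − 4.1 − 1.9) / 6 = 4.3167%
Σ(R_i − R̄_i)(R_m − R̄_m) = 398.3067  ⇒  Cov = 398.3067 / 5 = 79.6613
Σ(R_m − R̄_m)² = 201.2683  ⇒  Var(R_m) = 201.2683 / 5 = 40.2537
β = Cov / Var(R_m) = 79.6613 / 40.2537 = 1.9790

1.979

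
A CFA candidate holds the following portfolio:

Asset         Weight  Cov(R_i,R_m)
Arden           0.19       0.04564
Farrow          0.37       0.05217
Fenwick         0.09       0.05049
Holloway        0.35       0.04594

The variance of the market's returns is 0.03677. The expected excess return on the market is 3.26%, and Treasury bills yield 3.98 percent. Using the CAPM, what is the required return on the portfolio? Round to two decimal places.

β_Arden = 0.04564 / 0.03677 = 1.2412
β_Farrow = 0.05217 / 0.03677 = 1.4188
β_Fenwick = 0.05049 / 0.03677 = 1.3731
β_Holloway = 0.04594 / 0.03677 = 1.2494
β_P = Σ w_i β_i = 0.19×1.2412 + 0.37×1.4188 + 0.09×1.3731 + 0.35×1.2494 = 1.3217
E(R_P) = R_f + β_P × MRP = 3.98% + 1.3217 × 3.26% = 8.29%

8.29%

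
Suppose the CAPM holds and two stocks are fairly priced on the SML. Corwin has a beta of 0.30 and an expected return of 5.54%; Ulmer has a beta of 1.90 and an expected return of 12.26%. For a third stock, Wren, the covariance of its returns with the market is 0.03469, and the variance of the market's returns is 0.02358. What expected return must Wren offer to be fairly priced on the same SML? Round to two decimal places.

10.46%

MRP = (12.26% − 5.54%) / (1.90 − 0.30) = 4.2000%
R_f = 5.54% − 0.30 × 4.2000% = 4.2800%
β_Wren = Cov / Var(R_m) = 0.03469 / 0.02358 = 1.4712
E(R_Wren) = R_f + β × MRP = 4.2800% + 1.4712 × 4.2000% = 10.46%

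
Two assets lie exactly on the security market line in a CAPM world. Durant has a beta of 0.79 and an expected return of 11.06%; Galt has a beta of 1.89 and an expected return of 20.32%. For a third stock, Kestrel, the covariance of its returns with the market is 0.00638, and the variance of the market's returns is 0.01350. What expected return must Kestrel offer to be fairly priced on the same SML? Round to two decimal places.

8.39%

MRP = (20.32% − 11.06%) / (1.89 − 0.79) = 8.4182%
R_f = 11.06% − 0.79 × 8.4182% = 4.4096%
β_Kestrel = Cov / Var(R_m) = 0.00638 / 0.01350 = 0.4726
E(R_Kestrel) = R_f + β × MRP = 4.4096% + 0.4726 × 8.4182% = 8.39%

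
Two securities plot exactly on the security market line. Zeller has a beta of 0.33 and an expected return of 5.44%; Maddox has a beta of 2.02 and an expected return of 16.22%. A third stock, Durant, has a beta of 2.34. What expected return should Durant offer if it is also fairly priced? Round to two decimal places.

18.26%

MRP (SML slope) = (16.22% − 5.44%) / (2.02 − 0.33) = 10.78% / 1.69 = 6.3787%
R_f (intercept) = 5.44% − 0.33 × 6.3787% = 3.3350%
E(R_Durant) = R_f + β × MRP = 3.3350% + 2.34 × 6.3787% = 18.26%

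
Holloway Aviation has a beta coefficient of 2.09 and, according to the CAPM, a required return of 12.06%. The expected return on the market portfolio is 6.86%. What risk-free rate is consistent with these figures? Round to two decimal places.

E(R) = R_f + β(E(R_m) − R_f) = R_f(1 − β) + β·E(R_m)
12.06% = R_f × (1 − 2.09) + 2.09 × 6.86%
12.06% = R_f × -1.09 + 14.3374%
R_f = (12.06% − 14.3374%) / -1.09 = 2.09%

2.09%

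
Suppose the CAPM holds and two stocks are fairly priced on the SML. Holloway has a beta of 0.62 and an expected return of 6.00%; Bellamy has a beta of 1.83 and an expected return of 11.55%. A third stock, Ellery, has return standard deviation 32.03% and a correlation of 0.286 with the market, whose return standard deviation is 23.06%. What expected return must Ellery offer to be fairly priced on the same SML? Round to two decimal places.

4.98%

MRP = (11.55% − 6.00%) / (1.83 − 0.62) = 4.5868%
R_f = 6.00% − 0.62 × 4.5868% = 3.1562%
β_Ellery = ρ·σ_i/σ_m = 0.286 × 32.03 / 23.06 = 0.3972
E(R_Ellery) = R_f + β × MRP = 3.1562% + 0.3972 × 4.5868% = 4.98%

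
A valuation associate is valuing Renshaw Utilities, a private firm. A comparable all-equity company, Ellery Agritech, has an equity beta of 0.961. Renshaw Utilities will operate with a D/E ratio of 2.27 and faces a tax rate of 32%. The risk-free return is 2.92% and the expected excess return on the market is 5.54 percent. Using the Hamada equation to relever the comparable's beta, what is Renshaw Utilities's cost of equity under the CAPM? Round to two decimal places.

β_L = β_U × [1 + (1 − t)(D/E)] = 0.961 × [1 + (1 − 0.32) × 2.27]
    = 0.961 × [1 + 0.68 × 2.27] = 0.961 × 2.5436 = 2.4444
E(R) = R_f + β_L × MRP = 2.92% + 2.4444 × 5.54% = 16.46%

16.46%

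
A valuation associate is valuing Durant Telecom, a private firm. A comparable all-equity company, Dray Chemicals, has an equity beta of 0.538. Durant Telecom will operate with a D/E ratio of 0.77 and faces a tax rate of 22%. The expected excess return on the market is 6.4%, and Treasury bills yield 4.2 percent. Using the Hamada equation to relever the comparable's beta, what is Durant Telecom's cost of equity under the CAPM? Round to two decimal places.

β_L = β_U × [1 + (1 − t)(D/E)] = 0.538 × [1 + (1 − 0.22) × 0.77]
    = 0.538 × [1 + 0.78 × 0.77] = 0.538 × 1.6006 = 0.8611
E(R) = R_f + β_L × MRP = 4.2% + 0.8611 × 6.4% = 9.71%

9.71%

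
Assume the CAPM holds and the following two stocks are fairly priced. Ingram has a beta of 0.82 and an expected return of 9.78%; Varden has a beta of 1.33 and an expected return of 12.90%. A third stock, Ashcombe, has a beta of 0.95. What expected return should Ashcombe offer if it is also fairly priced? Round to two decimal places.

10.58%

MRP (SML slope) = (12.90% − 9.78%) / (1.33 − 0.82) = 3.12% / 0.51 = 6.1176%
R_f (intercept) = 9.78% − 0.82 × 6.1176% = 4.7636%
E(R_Ashcombe) = R_f + β × MRP = 4.7636% + 0.95 × 6.1176% = 10.58%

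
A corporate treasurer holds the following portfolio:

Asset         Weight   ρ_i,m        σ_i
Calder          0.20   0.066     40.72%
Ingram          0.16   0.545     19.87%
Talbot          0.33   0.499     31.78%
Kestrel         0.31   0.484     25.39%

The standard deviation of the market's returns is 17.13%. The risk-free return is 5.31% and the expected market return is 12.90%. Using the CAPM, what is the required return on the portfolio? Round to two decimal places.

β_Calder = 0.066 × 40.72% / 17.13% = 0.1569
β_Ingram = 0.545 × 19.87% / 17.13% = 0.6322
β_Talbot = 0.499 × 31.78% / 17.13% = 0.9258
β_Kestrel = 0.484 × 25.39% / 17.13% = 0.7174
β_P = Σ w_i β_i = 0.20×0.1569 + 0.16×0.6322 + 0.33×0.9258 + 0.31×0.7174 = 0.6604
MRP = 12.90% − 5.31% = 7.59%
E(R_P) = R_f + β_P × MRP = 5.31% + 0.6604 × 7.59% = 10.32%

10.32%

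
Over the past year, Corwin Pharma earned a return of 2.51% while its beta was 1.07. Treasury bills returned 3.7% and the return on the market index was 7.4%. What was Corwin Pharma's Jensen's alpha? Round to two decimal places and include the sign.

-5.15%

Market excess return = 7.4% − 3.7% = 3.70%
CAPM benchmark = R_f + β(R_m − R_f) = 3.7% + 1.07 × 3.7% = 7.6590%
α = actual − benchmark = 2.51% − 7.6590% = -5.15%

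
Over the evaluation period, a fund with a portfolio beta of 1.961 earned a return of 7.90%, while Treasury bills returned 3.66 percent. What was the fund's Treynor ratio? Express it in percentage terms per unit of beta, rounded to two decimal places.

2.16%

Treynor = (R_P − R_f) / β_P = (7.90% − 3.66%) / 1.9610 = 4.24% / 1.9610 = 2.16%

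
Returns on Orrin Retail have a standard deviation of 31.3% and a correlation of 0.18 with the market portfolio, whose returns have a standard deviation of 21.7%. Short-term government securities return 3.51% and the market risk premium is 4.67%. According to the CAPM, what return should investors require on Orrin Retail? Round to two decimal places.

β = ρ × σ_i / σ_m = 0.18 × 31.3% / 21.7% = 0.2596
E(R) = 3.51% + 0.2596 × 4.67% = 4.72%

4.72%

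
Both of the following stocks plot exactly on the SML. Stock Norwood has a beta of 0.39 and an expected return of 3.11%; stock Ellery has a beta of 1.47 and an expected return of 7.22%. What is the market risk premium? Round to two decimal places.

Both satisfy E(R) = R_f + β·MRP, so the slope of the SML is
MRP = (7.22% − 3.11%) / (1.47 − 0.39) = 4.11% / 1.08 = 3.8056%

3.81%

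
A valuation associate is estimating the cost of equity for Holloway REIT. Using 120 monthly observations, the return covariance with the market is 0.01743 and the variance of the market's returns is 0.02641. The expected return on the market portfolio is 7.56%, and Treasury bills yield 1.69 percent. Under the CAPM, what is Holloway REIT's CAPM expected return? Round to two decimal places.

β = Cov(R_i, R_m) / Var(R_m) = 0.01743 / 0.02641 = 0.6600
MRP = 7.56% − 1.69% = 5.87%
E(R) = R_f + β × MRP = 1.69% + 0.6600 × 5.87% = 5.56%

5.56%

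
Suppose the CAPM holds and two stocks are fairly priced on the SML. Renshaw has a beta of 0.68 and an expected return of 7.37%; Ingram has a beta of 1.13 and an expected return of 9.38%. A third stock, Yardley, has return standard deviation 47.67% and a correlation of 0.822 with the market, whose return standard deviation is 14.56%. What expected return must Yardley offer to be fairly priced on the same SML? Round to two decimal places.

16.35%

MRP = (9.38% − 7.37%) / (1.13 − 0.68) = 4.4667%
R_f = 7.37% − 0.68 × 4.4667% = 4.3326%
β_Yardley = ρ·σ_i/σ_m = 0.822 × 47.67 / 14.56 = 2.6913
E(R_Yardley) = R_f + β × MRP = 4.3326% + 2.6913 × 4.4667% = 16.35%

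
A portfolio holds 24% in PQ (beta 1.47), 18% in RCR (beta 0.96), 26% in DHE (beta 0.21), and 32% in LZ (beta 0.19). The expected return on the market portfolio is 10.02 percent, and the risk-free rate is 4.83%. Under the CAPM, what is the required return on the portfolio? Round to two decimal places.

8.16%

β_P = Σ w_i β_i = 0.24×1.47 + 0.18×0.96 + 0.26×0.21 + 0.32×0.19 = 0.6410
MRP = 10.02% − 4.83% = 5.19%
E(R_P) = R_f + β_P × MRP = 4.83% + 0.6410 × 5.19% = 8.16%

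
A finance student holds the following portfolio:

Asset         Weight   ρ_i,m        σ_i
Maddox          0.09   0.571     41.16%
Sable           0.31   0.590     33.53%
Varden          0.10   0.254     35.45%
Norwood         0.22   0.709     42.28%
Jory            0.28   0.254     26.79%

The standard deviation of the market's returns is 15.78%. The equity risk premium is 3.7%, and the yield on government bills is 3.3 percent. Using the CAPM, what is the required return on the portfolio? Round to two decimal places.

β_Maddox = 0.571 × 41.16% / 15.78% = 1.4894
β_Sable = 0.590 × 33.53% / 15.78% = 1.2537
β_Varden = 0.254 × 35.45% / 15.78% = 0.5706
β_Norwood = 0.709 × 42.28% / 15.78% = 1.8997
β_Jory = 0.254 × 26.79% / 15.78% = 0.4312
β_P = Σ w_i β_i = 0.09×1.4894 + 0.31×1.2537 + 0.10×0.5706 + 0.22×1.8997 + 0.28×0.4312 = 1.1184
E(R_P) = R_f + β_P × MRP = 3.3% + 1.1184 × 3.7% = 7.44%

7.44%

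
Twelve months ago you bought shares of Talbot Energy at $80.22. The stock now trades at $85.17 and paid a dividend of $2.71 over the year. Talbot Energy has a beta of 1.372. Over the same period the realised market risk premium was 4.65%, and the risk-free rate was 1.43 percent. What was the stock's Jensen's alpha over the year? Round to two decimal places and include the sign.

+1.74%

Realised HPR = (P1 + D1 − P0) / P0 = (85.17 + 2.71 − 80.22) / 80.22 = 7.66 / 80.22 = 9.5487%
CAPM required = R_f + β·MRP = 1.43% + 1.372 × 4.65% = 7.80980%
α = realised − required = 9.5487% − 7.80980% = +1.74%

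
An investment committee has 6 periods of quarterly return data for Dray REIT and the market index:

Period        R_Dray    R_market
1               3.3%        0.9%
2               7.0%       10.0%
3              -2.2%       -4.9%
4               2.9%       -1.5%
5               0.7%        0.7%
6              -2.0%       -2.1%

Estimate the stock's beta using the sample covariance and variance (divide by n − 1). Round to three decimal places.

Mean R_i = (3.3 + 7.0 − 2.2 + 2.9 + 0.7 − 2.0) / 6 = 1.6167%
Mean R_m = (0.9 + 10.0 − 4.9 − 1.5 + 0.7 − 2.1) / 6 = 0.5167%
Σ(R_i − R̄_i)(R_m − R̄_m) = 79.0783  ⇒  Cov = 79.0783 / 5 = 15.8157
Σ(R_m − R̄_m)² = 130.3683  ⇒  Var(R_m) = 130.3683 / 5 = 26.0737
β = Cov / Var(R_m) = 15.8157 / 26.0737 = 0.6066

0.607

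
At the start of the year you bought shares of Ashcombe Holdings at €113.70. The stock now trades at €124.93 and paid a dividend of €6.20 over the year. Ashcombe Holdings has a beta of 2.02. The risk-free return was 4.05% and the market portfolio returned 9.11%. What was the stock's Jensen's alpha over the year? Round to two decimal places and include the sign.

+1.06%

Realised HPR = (P1 + D1 − P0) / P0 = (124.93 + 6.20 − 113.70) / 113.70 = 17.43 / 113.70 = 15.3298%
MRP = 9.11% − 4.05% = 5.06%
CAPM required = R_f + β·MRP = 4.05% + 2.02 × 5.06% = 14.2712%
α = realised − required = 15.3298% − 14.2712% = +1.06%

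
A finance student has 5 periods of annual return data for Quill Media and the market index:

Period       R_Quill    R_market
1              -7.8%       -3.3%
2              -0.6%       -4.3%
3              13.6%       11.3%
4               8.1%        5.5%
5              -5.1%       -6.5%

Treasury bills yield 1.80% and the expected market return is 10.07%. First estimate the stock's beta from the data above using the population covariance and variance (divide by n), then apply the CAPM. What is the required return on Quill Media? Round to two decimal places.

Mean R_i = (-7.8 − 0.6 + 13.6 + 8.1 − 5.1) / 5 = 1.6400%
Mean R_m = (-3.3 − 4.3 + 11.3 + 5.5 − 6.5) / 5 = 0.5400%
Σ(R_i − R̄_i)(R_m − R̄_m) = 255.2720  ⇒  Cov = 255.2720 / 5 = 51.0544
Σ(R_m − R̄_m)² = 228.1120  ⇒  Var(R_m) = 228.1120 / 5 = 45.6224
β = Cov / Var(R_m) = 51.0544 / 45.6224 = 1.1191
MRP = 10.07% − 1.80% = 8.27%
E(R) = R_f + β × MRP = 1.80% + 1.1191 × 8.27% = 11.05%

11.05%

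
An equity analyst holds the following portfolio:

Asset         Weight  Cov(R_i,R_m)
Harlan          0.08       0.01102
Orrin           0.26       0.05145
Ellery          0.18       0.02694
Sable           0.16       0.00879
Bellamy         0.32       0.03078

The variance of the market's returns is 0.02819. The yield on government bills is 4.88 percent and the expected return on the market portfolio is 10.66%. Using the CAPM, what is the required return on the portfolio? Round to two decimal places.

β_Harlan = 0.01102 / 0.02819 = 0.3909
β_Orrin = 0.05145 / 0.02819 = 1.8251
β_Ellery = 0.02694 / 0.02819 = 0.9557
β_Sable = 0.00879 / 0.02819 = 0.3118
β_Bellamy = 0.03078 / 0.02819 = 1.0919
β_P = Σ w_i β_i = 0.08×0.3909 + 0.26×1.8251 + 0.18×0.9557 + 0.16×0.3118 + 0.32×1.0919 = 1.0771
MRP = 10.66% − 4.88% = 5.78%
E(R_P) = R_f + β_P × MRP = 4.88% + 1.0771 × 5.78% = 11.11%

11.11%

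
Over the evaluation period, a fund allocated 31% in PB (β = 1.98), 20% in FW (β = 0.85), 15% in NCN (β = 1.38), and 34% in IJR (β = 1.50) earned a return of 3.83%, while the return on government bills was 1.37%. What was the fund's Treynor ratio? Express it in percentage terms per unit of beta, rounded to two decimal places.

1.64%

β_P = 0.31×1.98 + 0.20×0.85 + 0.15×1.38 + 0.34×1.50 = 1.5008
Treynor = (R_P − R_f) / β_P = (3.83% − 1.37%) / 1.5008 = 2.46% / 1.5008 = 1.64%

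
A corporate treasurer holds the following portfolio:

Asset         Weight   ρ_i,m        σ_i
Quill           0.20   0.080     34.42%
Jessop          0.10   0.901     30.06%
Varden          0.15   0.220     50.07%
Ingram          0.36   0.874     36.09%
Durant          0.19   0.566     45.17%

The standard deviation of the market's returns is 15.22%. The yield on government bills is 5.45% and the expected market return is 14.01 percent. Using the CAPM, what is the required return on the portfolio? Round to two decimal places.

β_Quill = 0.080 × 34.42% / 15.22% = 0.1809
β_Jessop = 0.901 × 30.06% / 15.22% = 1.7795
β_Varden = 0.220 × 50.07% / 15.22% = 0.7237
β_Ingram = 0.874 × 36.09% / 15.22% = 2.0724
β_Durant = 0.566 × 45.17% / 15.22% = 1.6798
β_P = Σ w_i β_i = 0.20×0.1809 + 0.10×1.7795 + 0.15×0.7237 + 0.36×2.0724 + 0.19×1.6798 = 1.3879
MRP = 14.01% − 5.45% = 8.56%
E(R_P) = R_f + β_P × MRP = 5.45% + 1.3879 × 8.56% = 17.33%

17.33%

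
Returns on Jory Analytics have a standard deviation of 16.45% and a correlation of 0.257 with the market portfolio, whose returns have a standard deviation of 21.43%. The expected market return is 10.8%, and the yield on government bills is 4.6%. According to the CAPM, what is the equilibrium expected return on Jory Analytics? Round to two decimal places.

β = ρ × σ_i / σ_m = 0.257 × 16.45% / 21.43% = 0.1973
MRP = 10.8% − 4.6% = 6.20%
E(R) = 4.6% + 0.1973 × 6.2% = 5.82%

5.82%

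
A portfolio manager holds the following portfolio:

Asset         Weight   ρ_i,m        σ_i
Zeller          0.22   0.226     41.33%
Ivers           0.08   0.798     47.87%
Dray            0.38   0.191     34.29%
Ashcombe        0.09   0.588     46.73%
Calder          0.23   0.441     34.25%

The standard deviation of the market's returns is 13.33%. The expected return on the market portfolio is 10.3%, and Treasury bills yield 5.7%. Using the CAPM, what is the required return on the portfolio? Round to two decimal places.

10.37%

β_Zeller = 0.226 × 41.33% / 13.33% = 0.7007
β_Ivers = 0.798 × 47.87% / 13.33% = 2.8657
β_Dray = 0.191 × 34.29% / 13.33% = 0.4913
β_Ashcombe = 0.588 × 46.73% / 13.33% = 2.0613
β_Calder = 0.441 × 34.25% / 13.33% = 1.1331
β_P = Σ w_i β_i = 0.22×0.7007 + 0.08×2.8657 + 0.38×0.4913 + 0.09×2.0613 + 0.23×1.1331 = 1.0162
MRP = 10.3% − 5.7% = 4.60%
E(R_P) = R_f + β_P × MRP = 5.7% + 1.0162 × 4.6% = 10.37%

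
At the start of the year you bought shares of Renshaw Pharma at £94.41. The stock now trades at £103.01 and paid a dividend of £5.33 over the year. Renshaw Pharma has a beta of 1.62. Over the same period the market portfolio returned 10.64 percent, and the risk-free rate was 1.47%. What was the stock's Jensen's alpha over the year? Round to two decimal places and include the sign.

-1.57%

Realised HPR = (P1 + D1 − P0) / P0 = (103.01 + 5.33 − 94.41) / 94.41 = 13.93 / 94.41 = 14.7548%
MRP = 10.64% − 1.47% = 9.17%
CAPM required = R_f + β·MRP = 1.47% + 1.62 × 9.17% = 16.3254%
α = realised − required = 14.7548% − 16.3254% = -1.57%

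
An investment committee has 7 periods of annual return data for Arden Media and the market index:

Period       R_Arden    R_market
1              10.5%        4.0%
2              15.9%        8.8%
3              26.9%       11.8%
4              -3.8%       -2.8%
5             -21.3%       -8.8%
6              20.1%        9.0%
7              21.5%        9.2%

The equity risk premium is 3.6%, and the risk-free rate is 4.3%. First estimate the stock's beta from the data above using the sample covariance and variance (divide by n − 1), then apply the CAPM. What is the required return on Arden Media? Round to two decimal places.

12.29%

Mean R_i = (10.5 + 15.9 + 26.9 − 3.8 − 21.3 + 20.1 + 21.5) / 7 = 9.9714%
Mean R_m = (4.0 + 8.8 + 11.8 − 2.8 − 8.8 + 9.0 + 9.2) / 7 = 4.4571%
Σ(R_i − R̄_i)(R_m − R̄_m) = 765.0114  ⇒  Cov = 765.0114 / 6 = 127.5019
Σ(R_m − R̄_m)² = 344.5371  ⇒  Var(R_m) = 344.5371 / 6 = 57.4229
β = Cov / Var(R_m) = 127.5019 / 57.4229 = 2.2204
E(R) = R_f + β × MRP = 4.3% + 2.2204 × 3.6% = 12.29%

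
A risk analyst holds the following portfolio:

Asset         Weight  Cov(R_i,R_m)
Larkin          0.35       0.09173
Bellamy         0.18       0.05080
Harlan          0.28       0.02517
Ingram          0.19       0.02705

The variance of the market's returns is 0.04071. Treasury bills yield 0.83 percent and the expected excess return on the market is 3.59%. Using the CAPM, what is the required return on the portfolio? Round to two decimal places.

β_Larkin = 0.09173 / 0.04071 = 2.2533
β_Bellamy = 0.05080 / 0.04071 = 1.2479
β_Harlan = 0.02517 / 0.04071 = 0.6183
β_Ingram = 0.02705 / 0.04071 = 0.6645
β_P = Σ w_i β_i = 0.35×2.2533 + 0.18×1.2479 + 0.28×0.6183 + 0.19×0.6645 = 1.3127
E(R_P) = R_f + β_P × MRP = 0.83% + 1.3127 × 3.59% = 5.54%

5.54%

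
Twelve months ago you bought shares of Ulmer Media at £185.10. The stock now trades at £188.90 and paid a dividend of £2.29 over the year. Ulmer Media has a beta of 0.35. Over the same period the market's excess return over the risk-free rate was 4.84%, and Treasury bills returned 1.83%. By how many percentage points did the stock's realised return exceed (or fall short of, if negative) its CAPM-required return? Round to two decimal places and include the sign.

-0.23%

Realised HPR = (P1 + D1 − P0) / P0 = (188.90 + 2.29 − 185.10) / 185.10 = 6.09 / 185.10 = 3.2901%
CAPM required = R_f + β·MRP = 1.83% + 0.35 × 4.84% = 3.5240%
α = realised − required = 3.2901% − 3.5240% = -0.23%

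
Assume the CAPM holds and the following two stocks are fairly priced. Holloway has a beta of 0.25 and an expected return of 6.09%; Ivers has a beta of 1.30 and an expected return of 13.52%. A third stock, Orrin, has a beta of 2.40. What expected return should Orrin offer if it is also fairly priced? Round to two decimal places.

21.30%

MRP (SML slope) = (13.52% − 6.09%) / (1.30 − 0.25) = 7.43% / 1.05 = 7.0762%
R_f (intercept) = 6.09% − 0.25 × 7.0762% = 4.3210%
E(R_Orrin) = R_f + β × MRP = 4.3210% + 2.40 × 7.0762% = 21.30%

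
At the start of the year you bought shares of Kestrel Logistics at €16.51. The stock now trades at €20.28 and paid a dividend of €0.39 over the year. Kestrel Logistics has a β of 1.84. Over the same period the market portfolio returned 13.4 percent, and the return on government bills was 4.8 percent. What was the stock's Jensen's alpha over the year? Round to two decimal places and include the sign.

+4.57%

Realised HPR = (P1 + D1 − P0) / P0 = (20.28 + 0.39 − 16.51) / 16.51 = 4.16 / 16.51 = 25.1969%
MRP = 13.4% − 4.8% = 8.60%
CAPM required = R_f + β·MRP = 4.8% + 1.84 × 8.6% = 20.6240%
α = realised − required = 25.1969% − 20.6240% = +4.57%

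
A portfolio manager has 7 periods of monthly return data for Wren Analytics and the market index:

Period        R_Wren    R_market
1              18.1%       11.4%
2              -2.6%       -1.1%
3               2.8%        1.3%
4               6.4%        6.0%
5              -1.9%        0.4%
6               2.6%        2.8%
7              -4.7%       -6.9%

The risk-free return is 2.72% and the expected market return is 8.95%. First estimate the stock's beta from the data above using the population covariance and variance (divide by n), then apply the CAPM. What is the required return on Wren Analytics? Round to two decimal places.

10.60%

Mean R_i = (18.1 − 2.6 + 2.8 + 6.4 − 1.9 + 2.6 − 4.7) / 7 = 2.9571%
Mean R_m = (11.4 − 1.1 + 1.3 + 6.0 + 0.4 + 2.8 − 6.9) / 7 = 1.9857%
Σ(R_i − R̄_i)(R_m − R̄_m) = 249.0857  ⇒  Cov = 249.0857 / 7 = 35.5837
Σ(R_m − R̄_m)² = 196.8686  ⇒  Var(R_m) = 196.8686 / 7 = 28.1241
β = Cov / Var(R_m) = 35.5837 / 28.1241 = 1.2652
MRP = 8.95% − 2.72% = 6.23%
E(R) = R_f + β × MRP = 2.72% + 1.2652 × 6.23% = 10.60%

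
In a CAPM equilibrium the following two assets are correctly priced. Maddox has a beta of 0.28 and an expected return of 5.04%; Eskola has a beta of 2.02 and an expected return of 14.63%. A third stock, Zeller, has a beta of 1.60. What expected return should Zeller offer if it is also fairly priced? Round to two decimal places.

12.32%

MRP (SML slope) = (14.63% − 5.04%) / (2.02 − 0.28) = 9.59% / 1.74 = 5.5115%
R_f (intercept) = 5.04% − 0.28 × 5.5115% = 3.4968%
E(R_Zeller) = R_f + β × MRP = 3.4968% + 1.60 × 5.5115% = 12.32%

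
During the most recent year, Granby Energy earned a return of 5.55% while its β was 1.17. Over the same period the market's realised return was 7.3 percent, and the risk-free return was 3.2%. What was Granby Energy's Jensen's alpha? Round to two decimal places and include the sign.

Market excess return = 7.3% − 3.2% = 4.10%
CAPM benchmark = R_f + β(R_m − R_f) = 3.2% + 1.17 × 4.1% = 7.9970%
α = actual − benchmark = 5.55% − 7.9970% = -2.45%

-2.45%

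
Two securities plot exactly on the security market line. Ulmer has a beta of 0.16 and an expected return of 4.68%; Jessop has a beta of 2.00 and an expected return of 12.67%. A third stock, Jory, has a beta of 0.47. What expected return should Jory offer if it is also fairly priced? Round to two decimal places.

MRP (SML slope) = (12.67% − 4.68%) / (2.00 − 0.16) = 7.99% / 1.84 = 4.3424%
R_f (intercept) = 4.68% − 0.16 × 4.3424% = 3.9852%
E(R_Jory) = R_f + β × MRP = 3.9852% + 0.47 × 4.3424% = 6.03%

6.03%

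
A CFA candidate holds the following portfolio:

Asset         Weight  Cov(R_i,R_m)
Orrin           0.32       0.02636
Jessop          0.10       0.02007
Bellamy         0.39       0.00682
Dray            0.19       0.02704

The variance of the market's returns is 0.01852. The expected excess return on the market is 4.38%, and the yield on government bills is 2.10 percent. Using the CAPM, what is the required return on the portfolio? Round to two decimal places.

6.41%

β_Orrin = 0.02636 / 0.01852 = 1.4233
β_Jessop = 0.02007 / 0.01852 = 1.0837
β_Bellamy = 0.00682 / 0.01852 = 0.3683
β_Dray = 0.02704 / 0.01852 = 1.4600
β_P = Σ w_i β_i = 0.32×1.4233 + 0.10×1.0837 + 0.39×0.3683 + 0.19×1.4600 = 0.9849
E(R_P) = R_f + β_P × MRP = 2.10% + 0.9849 × 4.38% = 6.41%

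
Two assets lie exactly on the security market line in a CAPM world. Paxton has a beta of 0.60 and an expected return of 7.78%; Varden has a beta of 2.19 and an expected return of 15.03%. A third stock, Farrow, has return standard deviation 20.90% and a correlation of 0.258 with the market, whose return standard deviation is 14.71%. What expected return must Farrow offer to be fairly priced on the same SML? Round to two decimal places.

MRP = (15.03% − 7.78%) / (2.19 − 0.60) = 4.5597%
R_f = 7.78% − 0.60 × 4.5597% = 5.0442%
β_Farrow = ρ·σ_i/σ_m = 0.258 × 20.90 / 14.71 = 0.3666
E(R_Farrow) = R_f + β × MRP = 5.0442% + 0.3666 × 4.5597% = 6.72%

6.72%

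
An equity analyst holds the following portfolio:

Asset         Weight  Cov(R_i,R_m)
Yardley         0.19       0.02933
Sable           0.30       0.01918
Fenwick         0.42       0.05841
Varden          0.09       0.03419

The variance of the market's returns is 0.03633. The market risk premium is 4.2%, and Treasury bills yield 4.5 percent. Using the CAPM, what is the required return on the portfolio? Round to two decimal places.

β_Yardley = 0.02933 / 0.03633 = 0.8073
β_Sable = 0.01918 / 0.03633 = 0.5279
β_Fenwick = 0.05841 / 0.03633 = 1.6078
β_Varden = 0.03419 / 0.03633 = 0.9411
β_P = Σ w_i β_i = 0.19×0.8073 + 0.30×0.5279 + 0.42×1.6078 + 0.09×0.9411 = 1.0717
E(R_P) = R_f + β_P × MRP = 4.5% + 1.0717 × 4.2% = 9.00%

9.00%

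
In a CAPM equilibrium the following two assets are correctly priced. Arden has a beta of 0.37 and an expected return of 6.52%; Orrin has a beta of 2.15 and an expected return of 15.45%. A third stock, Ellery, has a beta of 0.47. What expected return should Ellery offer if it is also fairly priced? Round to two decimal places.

MRP (SML slope) = (15.45% − 6.52%) / (2.15 − 0.37) = 8.93% / 1.78 = 5.0169%
R_f (intercept) = 6.52% − 0.37 × 5.0169% = 4.6637%
E(R_Ellery) = R_f + β × MRP = 4.6637% + 0.47 × 5.0169% = 7.02%

7.02%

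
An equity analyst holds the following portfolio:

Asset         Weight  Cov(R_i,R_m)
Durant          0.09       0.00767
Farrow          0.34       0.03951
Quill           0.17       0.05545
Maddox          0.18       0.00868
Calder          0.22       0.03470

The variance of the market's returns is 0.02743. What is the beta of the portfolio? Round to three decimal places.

β_Durant = 0.00767 / 0.02743 = 0.2796
β_Farrow = 0.03951 / 0.02743 = 1.4404
β_Quill = 0.05545 / 0.02743 = 2.0215
β_Maddox = 0.00868 / 0.02743 = 0.3164
β_Calder = 0.03470 / 0.02743 = 1.2650
β_P = Σ w_i β_i = 0.09×0.2796 + 0.34×1.4404 + 0.17×2.0215 + 0.18×0.3164 + 0.22×1.2650 = 1.1938

1.194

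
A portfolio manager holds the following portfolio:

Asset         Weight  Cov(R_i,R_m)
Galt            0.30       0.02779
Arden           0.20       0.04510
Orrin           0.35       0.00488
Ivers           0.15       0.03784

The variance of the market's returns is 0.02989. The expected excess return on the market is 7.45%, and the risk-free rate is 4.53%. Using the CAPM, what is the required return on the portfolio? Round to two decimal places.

10.70%

β_Galt = 0.02779 / 0.02989 = 0.9297
β_Arden = 0.04510 / 0.02989 = 1.5089
β_Orrin = 0.00488 / 0.02989 = 0.1633
β_Ivers = 0.03784 / 0.02989 = 1.2660
β_P = Σ w_i β_i = 0.30×0.9297 + 0.20×1.5089 + 0.35×0.1633 + 0.15×1.2660 = 0.8277
E(R_P) = R_f + β_P × MRP = 4.53% + 0.8277 × 7.45% = 10.70%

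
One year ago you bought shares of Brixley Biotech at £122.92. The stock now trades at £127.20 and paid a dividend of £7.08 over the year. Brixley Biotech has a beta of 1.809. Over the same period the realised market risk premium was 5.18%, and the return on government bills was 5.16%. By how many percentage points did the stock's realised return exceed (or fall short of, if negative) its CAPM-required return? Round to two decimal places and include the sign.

Realised HPR = (P1 + D1 − P0) / P0 = (127.20 + 7.08 − 122.92) / 122.92 = 11.36 / 122.92 = 9.2418%
CAPM required = R_f + β·MRP = 5.16% + 1.809 × 5.18% = 14.53062%
α = realised − required = 9.2418% − 14.53062% = -5.29%

-5.29%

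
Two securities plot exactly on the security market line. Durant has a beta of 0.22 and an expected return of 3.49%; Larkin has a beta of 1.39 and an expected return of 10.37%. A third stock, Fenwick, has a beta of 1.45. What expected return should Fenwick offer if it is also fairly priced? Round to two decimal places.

10.72%

MRP (SML slope) = (10.37% − 3.49%) / (1.39 − 0.22) = 6.88% / 1.17 = 5.8803%
R_f (intercept) = 3.49% − 0.22 × 5.8803% = 2.1963%
E(R_Fenwick) = R_f + β × MRP = 2.1963% + 1.45 × 5.8803% = 10.72%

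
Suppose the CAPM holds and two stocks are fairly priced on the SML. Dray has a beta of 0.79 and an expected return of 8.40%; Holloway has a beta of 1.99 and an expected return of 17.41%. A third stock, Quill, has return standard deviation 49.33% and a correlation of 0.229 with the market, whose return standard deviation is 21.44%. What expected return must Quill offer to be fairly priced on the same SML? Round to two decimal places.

MRP = (17.41% − 8.40%) / (1.99 − 0.79) = 7.5083%
R_f = 8.40% − 0.79 × 7.5083% = 2.4684%
β_Quill = ρ·σ_i/σ_m = 0.229 × 49.33 / 21.44 = 0.5269
E(R_Quill) = R_f + β × MRP = 2.4684% + 0.5269 × 7.5083% = 6.42%

6.42%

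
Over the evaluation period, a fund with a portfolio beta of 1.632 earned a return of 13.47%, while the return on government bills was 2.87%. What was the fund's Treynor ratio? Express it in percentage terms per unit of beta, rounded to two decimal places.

6.50%

Treynor = (R_P − R_f) / β_P = (13.47% − 2.87%) / 1.6320 = 10.60% / 1.6320 = 6.50%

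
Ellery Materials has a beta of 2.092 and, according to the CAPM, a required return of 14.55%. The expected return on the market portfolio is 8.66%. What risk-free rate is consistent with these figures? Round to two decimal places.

3.27%

E(R) = R_f + β(E(R_m) − R_f) = R_f(1 − β) + β·E(R_m)
14.55% = R_f × (1 − 2.092) + 2.092 × 8.66%
14.55% = R_f × -1.092 + 18.11672%
R_f = (14.55% − 18.11672%) / -1.092 = 3.27%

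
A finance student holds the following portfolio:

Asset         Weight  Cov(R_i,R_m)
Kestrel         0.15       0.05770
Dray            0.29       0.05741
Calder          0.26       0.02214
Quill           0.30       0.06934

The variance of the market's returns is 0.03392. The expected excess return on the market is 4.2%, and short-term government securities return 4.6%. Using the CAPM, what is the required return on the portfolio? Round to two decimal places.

β_Kestrel = 0.05770 / 0.03392 = 1.7011
β_Dray = 0.05741 / 0.03392 = 1.6925
β_Calder = 0.02214 / 0.03392 = 0.6527
β_Quill = 0.06934 / 0.03392 = 2.0442
β_P = Σ w_i β_i = 0.15×1.7011 + 0.29×1.6925 + 0.26×0.6527 + 0.30×2.0442 = 1.5290
E(R_P) = R_f + β_P × MRP = 4.6% + 1.5290 × 4.2% = 11.02%

11.02%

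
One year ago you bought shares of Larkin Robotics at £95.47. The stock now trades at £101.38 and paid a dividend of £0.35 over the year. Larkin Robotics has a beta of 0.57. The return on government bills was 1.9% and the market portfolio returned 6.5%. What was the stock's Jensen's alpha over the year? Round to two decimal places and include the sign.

+2.04%

Realised HPR = (P1 + D1 − P0) / P0 = (101.38 + 0.35 − 95.47) / 95.47 = 6.26 / 95.47 = 6.5570%
MRP = 6.5% − 1.9% = 4.60%
CAPM required = R_f + β·MRP = 1.9% + 0.57 × 4.6% = 4.5220%
α = realised − required = 6.5570% − 4.5220% = +2.04%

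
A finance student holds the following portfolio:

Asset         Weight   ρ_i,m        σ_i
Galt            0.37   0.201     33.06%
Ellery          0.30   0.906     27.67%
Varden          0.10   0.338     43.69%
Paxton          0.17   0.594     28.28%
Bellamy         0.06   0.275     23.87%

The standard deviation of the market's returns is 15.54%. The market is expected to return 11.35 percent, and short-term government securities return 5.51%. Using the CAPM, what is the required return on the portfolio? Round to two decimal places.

11.04%

β_Galt = 0.201 × 33.06% / 15.54% = 0.4276
β_Ellery = 0.906 × 27.67% / 15.54% = 1.6132
β_Varden = 0.338 × 43.69% / 15.54% = 0.9503
β_Paxton = 0.594 × 28.28% / 15.54% = 1.0810
β_Bellamy = 0.275 × 23.87% / 15.54% = 0.4224
β_P = Σ w_i β_i = 0.37×0.4276 + 0.30×1.6132 + 0.10×0.9503 + 0.17×1.0810 + 0.06×0.4224 = 0.9463
MRP = 11.35% − 5.51% = 5.84%
E(R_P) = R_f + β_P × MRP = 5.51% + 0.9463 × 5.84% = 11.04%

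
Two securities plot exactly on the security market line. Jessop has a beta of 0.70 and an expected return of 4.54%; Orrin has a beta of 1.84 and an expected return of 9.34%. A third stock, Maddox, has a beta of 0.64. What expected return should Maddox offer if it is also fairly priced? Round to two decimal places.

4.29%

MRP (SML slope) = (9.34% − 4.54%) / (1.84 − 0.70) = 4.80% / 1.14 = 4.2105%
R_f (intercept) = 4.54% − 0.70 × 4.2105% = 1.5927%
E(R_Maddox) = R_f + β × MRP = 1.5927% + 0.64 × 4.2105% = 4.29%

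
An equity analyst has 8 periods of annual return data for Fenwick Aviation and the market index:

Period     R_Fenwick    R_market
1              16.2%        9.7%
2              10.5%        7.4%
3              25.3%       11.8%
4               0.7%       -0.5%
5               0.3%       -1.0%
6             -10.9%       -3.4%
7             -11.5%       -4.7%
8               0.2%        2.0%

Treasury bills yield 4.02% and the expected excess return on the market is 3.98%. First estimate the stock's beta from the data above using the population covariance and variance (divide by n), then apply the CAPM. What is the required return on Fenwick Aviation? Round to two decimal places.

12.00%

Mean R_i = (16.2 + 10.5 + 25.3 + 0.7 + 0.3 − 10.9 − 11.5 + 0.2) / 8 = 3.8500%
Mean R_m = (9.7 + 7.4 + 11.8 − 0.5 − 1.0 − 3.4 − 4.7 + 2.0) / 8 = 2.6625%
Σ(R_i − R̄_i)(R_m − R̄_m) = 542.2350  ⇒  Cov = 542.2350 / 8 = 67.7794
Σ(R_m − R̄_m)² = 270.2788  ⇒  Var(R_m) = 270.2788 / 8 = 33.7849
β = Cov / Var(R_m) = 67.7794 / 33.7849 = 2.0062
E(R) = R_f + β × MRP = 4.02% + 2.0062 × 3.98% = 12.00%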